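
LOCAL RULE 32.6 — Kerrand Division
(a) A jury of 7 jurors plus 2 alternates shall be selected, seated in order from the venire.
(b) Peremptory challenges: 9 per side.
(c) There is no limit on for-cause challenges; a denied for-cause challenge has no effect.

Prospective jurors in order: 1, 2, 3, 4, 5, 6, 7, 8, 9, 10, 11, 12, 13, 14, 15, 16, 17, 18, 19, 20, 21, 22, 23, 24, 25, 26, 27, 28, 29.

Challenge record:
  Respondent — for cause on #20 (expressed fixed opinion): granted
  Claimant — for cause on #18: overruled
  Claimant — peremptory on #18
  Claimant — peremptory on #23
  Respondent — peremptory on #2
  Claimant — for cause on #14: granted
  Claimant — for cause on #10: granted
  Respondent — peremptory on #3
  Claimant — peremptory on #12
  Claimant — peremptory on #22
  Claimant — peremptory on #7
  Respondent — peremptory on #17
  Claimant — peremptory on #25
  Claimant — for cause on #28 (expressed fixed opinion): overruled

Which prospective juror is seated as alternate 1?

13

Removed: #2, #3, #7, #10, #12, #14, #17, #18, #20, #22, #23, #25. (#28 stays — for-cause denied.)
Filling seats in venire order through position 8: #1, #4, #5, #6, #8, #9, #11, #13.
So alternate 1 is #13.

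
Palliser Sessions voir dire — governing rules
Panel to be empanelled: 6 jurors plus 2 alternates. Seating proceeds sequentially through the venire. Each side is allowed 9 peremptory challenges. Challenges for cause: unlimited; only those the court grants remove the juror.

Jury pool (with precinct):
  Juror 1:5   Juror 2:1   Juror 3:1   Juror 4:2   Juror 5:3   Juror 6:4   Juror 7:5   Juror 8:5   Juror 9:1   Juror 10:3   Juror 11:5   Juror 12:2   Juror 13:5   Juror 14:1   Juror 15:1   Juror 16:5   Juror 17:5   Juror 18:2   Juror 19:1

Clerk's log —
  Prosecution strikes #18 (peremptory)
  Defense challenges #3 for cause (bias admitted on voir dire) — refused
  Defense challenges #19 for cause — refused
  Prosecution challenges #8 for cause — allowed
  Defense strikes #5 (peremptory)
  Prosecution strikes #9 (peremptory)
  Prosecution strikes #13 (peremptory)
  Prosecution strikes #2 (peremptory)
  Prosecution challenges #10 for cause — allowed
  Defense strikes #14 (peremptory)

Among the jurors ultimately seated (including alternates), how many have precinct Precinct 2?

2

Removed: #2, #5, #8, #9, #10, #13, #14, #18.
Seated (8 incl. alternates): #1, #3, #4, #6, #7, #11, #12, #15.
Of those, in Precinct 2: #4, #12 → 2.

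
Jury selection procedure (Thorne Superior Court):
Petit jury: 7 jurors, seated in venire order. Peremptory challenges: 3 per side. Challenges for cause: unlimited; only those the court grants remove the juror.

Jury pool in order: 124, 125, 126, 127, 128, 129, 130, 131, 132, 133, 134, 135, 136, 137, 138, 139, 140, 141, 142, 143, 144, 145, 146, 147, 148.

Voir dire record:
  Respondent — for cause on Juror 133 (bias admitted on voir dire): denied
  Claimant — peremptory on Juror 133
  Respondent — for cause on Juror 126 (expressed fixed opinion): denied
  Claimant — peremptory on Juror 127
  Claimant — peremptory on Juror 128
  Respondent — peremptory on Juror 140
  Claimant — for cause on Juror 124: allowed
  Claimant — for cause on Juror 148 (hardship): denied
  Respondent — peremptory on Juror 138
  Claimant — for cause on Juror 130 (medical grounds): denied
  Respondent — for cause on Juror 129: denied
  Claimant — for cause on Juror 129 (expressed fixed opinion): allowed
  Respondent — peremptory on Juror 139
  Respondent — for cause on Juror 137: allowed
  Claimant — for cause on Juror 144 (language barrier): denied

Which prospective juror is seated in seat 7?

Removed: #124, #127, #128, #129, #133, #137, #138, #139, #140. (#126, #130, #144, #148 stay — for-cause denied.)
Seating in order: seats 1–7 → #125, #126, #130, #131, #132, #134, #135.
So seat 7 is #135.

135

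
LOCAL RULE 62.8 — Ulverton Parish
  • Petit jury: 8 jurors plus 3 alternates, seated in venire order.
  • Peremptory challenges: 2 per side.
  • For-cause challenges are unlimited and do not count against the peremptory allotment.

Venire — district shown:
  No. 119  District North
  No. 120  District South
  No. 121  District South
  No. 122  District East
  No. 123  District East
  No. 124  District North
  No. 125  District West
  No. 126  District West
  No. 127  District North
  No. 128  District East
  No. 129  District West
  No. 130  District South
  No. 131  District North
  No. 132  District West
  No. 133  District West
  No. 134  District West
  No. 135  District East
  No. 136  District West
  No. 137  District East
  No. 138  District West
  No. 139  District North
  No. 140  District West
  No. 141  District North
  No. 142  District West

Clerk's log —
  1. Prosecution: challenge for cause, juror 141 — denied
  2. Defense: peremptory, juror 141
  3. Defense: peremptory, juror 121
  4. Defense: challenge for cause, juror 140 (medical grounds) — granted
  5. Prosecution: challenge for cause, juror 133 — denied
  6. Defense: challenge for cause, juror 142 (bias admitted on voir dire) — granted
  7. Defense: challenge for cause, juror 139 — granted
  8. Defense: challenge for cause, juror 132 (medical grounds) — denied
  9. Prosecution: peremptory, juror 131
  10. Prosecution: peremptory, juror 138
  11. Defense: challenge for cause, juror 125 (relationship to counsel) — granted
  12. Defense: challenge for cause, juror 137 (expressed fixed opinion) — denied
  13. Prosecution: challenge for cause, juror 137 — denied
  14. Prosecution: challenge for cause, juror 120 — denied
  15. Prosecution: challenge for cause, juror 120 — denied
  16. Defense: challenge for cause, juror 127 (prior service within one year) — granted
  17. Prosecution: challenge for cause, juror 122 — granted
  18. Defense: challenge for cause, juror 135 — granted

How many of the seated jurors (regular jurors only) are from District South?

Removed: #121, #122, #125, #127, #131, #135, #138, #139, #140, #141, #142.
Seated jurors 1–8: #119, #120, #123, #124, #126, #128, #129, #130 (alternates #132, #133, #134 not counted).
Of those, in District South: #120, #130 → 2.

2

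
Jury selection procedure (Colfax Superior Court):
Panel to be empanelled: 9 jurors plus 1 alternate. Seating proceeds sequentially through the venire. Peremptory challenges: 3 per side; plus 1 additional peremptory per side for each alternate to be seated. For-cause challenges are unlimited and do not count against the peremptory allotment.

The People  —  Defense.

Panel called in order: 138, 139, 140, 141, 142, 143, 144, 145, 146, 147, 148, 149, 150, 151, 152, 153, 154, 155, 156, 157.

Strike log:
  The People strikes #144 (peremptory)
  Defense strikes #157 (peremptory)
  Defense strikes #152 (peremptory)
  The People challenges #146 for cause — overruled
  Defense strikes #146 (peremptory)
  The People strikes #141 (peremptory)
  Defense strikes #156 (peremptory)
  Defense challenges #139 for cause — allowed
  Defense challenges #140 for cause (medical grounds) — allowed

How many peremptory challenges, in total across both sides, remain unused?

The People allotment: 3 base + 1 × 1 alternate = 4. Defense allotment: 3 base + 1 × 1 alternate = 4.
The People peremptories used: #144, #141 — 2 (the for-cause on #146 doesn't count).
Defense peremptories used: #157, #152, #146, #156 — 4 (for-cause on #139, #140 don't count).
Remaining: (4 − 2) + (4 − 4) = 2.

2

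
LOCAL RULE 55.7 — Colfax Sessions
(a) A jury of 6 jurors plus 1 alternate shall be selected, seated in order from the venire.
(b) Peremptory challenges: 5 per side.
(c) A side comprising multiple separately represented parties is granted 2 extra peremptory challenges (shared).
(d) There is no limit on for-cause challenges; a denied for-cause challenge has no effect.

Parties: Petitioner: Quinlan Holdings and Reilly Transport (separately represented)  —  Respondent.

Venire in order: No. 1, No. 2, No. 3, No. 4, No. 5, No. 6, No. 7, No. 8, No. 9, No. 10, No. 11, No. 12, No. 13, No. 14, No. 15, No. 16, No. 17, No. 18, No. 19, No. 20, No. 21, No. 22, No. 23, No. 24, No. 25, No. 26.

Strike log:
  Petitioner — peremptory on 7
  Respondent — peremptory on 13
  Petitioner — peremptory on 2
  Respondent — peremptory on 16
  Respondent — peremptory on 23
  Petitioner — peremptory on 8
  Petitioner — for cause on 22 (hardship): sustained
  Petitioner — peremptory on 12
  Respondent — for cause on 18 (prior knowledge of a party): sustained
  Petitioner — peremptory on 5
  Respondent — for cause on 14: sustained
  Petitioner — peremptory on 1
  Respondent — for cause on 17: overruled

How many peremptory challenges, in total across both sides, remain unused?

3

Petitioner allotment: 5 base + 2 multi-party = 7. Respondent allotment: 5.
Petitioner peremptories used: #7, #2, #8, #12, #5, #1 — 6 (the for-cause on #22 doesn't count).
Respondent peremptories used: #13, #16, #23 — 3 (for-cause on #18, #14, #17 don't count).
Remaining: (7 − 6) + (5 − 3) = 3.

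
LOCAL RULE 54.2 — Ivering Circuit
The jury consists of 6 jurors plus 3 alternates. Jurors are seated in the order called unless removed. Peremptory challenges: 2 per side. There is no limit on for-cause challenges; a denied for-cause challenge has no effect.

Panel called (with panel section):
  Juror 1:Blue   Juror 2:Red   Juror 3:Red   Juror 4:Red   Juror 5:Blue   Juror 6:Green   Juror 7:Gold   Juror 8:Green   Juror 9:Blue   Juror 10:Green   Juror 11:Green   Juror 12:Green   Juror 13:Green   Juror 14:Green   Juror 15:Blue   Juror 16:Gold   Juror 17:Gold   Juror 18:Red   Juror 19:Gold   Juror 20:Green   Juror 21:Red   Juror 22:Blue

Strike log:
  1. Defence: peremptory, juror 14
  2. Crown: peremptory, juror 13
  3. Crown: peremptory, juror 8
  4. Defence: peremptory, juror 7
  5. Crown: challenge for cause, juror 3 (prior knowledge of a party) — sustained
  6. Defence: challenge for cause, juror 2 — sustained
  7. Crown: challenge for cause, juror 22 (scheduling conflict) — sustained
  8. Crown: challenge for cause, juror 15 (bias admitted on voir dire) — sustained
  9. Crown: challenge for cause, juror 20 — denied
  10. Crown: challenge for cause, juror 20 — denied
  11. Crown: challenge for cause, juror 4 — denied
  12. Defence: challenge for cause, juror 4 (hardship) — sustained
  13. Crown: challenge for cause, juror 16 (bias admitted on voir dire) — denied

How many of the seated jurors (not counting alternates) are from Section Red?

Removed: #2, #3, #4, #7, #8, #13, #14, #15, #22.
Seated jurors 1–6: #1, #5, #6, #9, #10, #11 (alternates #12, #16, #17 not counted).
None of those are in Section Red → 0.

0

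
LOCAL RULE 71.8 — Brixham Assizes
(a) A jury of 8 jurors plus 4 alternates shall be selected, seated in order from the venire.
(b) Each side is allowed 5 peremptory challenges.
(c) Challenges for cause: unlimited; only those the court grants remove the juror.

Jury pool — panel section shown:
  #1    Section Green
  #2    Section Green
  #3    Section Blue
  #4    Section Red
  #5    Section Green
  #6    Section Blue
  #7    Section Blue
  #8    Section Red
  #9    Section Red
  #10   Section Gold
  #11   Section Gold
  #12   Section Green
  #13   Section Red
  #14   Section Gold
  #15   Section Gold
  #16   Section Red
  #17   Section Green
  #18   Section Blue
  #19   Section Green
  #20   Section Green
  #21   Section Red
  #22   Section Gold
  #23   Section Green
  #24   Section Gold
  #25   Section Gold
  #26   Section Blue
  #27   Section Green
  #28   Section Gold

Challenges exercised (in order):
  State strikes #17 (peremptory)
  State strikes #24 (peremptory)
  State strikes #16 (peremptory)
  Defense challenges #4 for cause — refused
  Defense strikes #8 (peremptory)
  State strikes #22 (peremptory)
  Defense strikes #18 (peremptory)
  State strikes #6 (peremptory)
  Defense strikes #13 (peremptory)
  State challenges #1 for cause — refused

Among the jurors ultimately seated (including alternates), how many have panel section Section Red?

2

Removed: #6, #8, #13, #16, #17, #18, #22, #24.
Seated (12 incl. alternates): #1, #2, #3, #4, #5, #7, #9, #10, #11, #12, #14, #15.
Of those, in Section Red: #4, #9 → 2.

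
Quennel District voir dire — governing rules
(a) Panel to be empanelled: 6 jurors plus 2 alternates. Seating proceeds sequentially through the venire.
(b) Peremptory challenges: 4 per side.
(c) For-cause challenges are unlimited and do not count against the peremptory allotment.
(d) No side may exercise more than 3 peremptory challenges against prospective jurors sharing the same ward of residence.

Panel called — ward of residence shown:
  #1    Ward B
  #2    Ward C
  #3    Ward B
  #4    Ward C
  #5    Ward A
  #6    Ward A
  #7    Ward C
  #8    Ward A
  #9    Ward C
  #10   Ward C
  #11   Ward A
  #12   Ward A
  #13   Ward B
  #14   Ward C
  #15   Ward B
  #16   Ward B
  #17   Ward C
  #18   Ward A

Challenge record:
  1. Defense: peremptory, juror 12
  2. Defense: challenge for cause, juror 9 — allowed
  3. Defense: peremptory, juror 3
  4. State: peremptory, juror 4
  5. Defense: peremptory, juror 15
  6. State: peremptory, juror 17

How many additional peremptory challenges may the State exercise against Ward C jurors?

State peremptories so far: #4, #17 — 2 of 4 used, 2 left overall.
Against Ward C: #4, #17 — 2 used; per-ward cap 3 leaves 1.
Binding limit: min(2, 1) = 1.

1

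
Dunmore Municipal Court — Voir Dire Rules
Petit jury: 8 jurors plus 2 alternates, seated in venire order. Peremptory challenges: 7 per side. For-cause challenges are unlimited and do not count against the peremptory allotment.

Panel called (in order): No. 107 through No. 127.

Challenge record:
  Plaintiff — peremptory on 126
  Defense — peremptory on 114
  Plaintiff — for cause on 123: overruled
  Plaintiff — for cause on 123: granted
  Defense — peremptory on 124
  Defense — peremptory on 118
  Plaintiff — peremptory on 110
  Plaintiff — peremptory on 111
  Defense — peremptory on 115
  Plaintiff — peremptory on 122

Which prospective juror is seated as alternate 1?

Removed: #110, #111, #114, #115, #118, #122, #123, #124, #126.
Filling seats in venire order through position 9: #107, #108, #109, #112, #113, #116, #117, #119, #120.
So alternate 1 is #120.

120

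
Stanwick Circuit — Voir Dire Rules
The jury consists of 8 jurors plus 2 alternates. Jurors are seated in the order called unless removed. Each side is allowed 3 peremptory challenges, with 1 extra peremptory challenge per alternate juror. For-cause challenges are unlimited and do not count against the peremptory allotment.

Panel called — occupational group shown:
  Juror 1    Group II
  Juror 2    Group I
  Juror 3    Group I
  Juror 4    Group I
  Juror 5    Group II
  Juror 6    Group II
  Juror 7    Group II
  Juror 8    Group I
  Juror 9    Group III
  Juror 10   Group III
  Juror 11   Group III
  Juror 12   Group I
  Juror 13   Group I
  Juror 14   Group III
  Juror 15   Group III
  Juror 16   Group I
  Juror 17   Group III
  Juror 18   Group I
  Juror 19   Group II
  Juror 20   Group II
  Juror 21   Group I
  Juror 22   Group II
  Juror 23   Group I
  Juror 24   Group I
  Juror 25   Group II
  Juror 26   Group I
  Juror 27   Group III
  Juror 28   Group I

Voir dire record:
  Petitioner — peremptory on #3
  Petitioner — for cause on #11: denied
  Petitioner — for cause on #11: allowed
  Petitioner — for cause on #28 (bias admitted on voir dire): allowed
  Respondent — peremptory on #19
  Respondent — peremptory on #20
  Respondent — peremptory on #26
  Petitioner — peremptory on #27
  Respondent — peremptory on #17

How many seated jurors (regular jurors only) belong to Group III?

1

Removed: #3, #11, #17, #19, #20, #26, #27, #28.
Seated jurors 1–8: #1, #2, #4, #5, #6, #7, #8, #9 (alternates #10, #12 not counted).
Of those, in Group III: #9 → 1.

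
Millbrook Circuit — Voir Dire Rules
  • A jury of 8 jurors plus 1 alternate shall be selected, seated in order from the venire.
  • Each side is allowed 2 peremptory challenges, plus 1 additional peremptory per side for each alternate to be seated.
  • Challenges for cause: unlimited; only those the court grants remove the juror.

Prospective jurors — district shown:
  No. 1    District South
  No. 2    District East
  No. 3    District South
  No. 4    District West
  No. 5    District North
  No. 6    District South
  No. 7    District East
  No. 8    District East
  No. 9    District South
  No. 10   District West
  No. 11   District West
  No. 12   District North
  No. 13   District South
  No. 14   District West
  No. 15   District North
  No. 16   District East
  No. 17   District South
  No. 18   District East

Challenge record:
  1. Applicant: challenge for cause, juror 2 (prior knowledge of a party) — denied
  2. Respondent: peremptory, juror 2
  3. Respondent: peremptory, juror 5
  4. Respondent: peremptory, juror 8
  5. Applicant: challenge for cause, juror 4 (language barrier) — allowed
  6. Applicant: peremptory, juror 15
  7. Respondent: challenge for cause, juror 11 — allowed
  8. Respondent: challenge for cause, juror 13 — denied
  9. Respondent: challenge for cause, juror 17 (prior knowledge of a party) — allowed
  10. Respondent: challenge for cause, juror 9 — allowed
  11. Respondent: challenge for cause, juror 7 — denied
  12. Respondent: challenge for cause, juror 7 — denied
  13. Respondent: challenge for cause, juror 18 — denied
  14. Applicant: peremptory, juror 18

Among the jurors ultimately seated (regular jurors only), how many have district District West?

2

Removed: #2, #4, #5, #8, #9, #11, #15, #17, #18.
Seated jurors 1–8: #1, #3, #6, #7, #10, #12, #13, #14 (alternates #16 not counted).
Of those, in District West: #10, #14 → 2.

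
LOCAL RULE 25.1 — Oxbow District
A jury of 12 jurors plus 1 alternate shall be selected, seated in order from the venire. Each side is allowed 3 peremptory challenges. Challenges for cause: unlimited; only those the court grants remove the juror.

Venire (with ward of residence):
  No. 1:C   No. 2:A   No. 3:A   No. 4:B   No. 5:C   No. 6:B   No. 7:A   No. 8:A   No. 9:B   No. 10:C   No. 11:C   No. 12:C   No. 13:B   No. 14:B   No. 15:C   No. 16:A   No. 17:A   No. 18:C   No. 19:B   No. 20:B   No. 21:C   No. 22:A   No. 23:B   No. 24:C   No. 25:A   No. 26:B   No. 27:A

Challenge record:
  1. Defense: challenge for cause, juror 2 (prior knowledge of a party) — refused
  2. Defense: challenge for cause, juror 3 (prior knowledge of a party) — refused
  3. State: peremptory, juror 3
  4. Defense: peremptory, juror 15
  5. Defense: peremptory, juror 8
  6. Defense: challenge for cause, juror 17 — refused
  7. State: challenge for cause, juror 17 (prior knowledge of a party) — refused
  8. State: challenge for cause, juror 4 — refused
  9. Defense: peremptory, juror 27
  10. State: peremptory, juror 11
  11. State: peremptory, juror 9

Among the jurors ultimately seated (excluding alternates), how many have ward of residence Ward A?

4

Removed: #3, #8, #9, #11, #15, #27.
Seated jurors 1–12: #1, #2, #4, #5, #6, #7, #10, #12, #13, #14, #16, #17 (alternates #18 not counted).
Of those, in Ward A: #2, #7, #16, #17 → 4.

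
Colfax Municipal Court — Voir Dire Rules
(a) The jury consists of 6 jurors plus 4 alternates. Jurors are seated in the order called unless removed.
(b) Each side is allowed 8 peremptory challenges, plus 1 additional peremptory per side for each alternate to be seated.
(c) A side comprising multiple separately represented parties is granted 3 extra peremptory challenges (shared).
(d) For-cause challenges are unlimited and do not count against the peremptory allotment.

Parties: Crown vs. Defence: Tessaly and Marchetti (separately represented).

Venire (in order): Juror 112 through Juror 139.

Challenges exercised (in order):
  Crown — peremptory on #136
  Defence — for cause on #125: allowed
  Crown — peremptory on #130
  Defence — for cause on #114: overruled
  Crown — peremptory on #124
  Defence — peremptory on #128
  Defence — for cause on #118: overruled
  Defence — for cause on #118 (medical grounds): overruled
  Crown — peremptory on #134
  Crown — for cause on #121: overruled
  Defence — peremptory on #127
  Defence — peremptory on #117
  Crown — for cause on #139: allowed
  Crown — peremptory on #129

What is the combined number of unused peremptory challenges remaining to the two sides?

19

Crown allotment: 8 base + 1 × 4 alternates = 12. Defence allotment: 8 base + 1 × 4 alternates + 3 multi-party = 15.
Crown peremptories used: #136, #130, #124, #134, #129 — 5 (for-cause on #121, #139 don't count).
Defence peremptories used: #128, #127, #117 — 3 (for-cause on #125, #114, #118, #118 don't count).
Remaining: (12 − 5) + (15 − 3) = 19.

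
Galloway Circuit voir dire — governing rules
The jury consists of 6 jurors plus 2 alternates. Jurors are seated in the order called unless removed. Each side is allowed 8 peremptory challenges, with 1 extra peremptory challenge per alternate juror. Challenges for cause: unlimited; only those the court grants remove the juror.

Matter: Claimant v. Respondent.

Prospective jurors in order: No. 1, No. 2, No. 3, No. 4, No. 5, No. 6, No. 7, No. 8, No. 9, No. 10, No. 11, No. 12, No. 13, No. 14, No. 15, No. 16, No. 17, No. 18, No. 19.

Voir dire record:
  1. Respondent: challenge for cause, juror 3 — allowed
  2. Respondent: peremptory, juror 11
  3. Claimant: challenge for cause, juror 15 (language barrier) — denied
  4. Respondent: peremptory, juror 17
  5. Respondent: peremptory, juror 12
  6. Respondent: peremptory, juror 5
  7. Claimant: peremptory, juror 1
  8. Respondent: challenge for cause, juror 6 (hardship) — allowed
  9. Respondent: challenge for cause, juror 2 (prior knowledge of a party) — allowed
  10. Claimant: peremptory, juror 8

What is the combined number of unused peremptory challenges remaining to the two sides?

Claimant allotment: 8 base + 1 × 2 alternates = 10. Respondent allotment: 8 base + 1 × 2 alternates = 10.
Claimant peremptories used: #1, #8 — 2 (the for-cause on #15 doesn't count).
Respondent peremptories used: #11, #17, #12, #5 — 4 (for-cause on #3, #6, #2 don't count).
Remaining: (10 − 2) + (10 − 4) = 14.

14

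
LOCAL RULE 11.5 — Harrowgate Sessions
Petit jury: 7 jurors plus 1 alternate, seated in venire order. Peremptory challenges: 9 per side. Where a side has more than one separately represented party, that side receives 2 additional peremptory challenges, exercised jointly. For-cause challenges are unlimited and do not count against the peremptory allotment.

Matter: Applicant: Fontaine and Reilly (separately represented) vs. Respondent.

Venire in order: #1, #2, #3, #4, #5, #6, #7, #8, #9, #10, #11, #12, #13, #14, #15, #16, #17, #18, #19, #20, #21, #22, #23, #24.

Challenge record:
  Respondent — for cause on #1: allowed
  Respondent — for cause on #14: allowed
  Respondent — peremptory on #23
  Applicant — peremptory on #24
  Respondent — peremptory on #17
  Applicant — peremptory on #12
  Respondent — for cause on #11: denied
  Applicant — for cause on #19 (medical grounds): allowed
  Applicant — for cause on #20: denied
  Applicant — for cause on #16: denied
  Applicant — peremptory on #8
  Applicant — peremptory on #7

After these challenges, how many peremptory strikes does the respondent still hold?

7

Respondent allotment: 9.
Respondent peremptories used: #23, #17 — 2 (for-cause on #1, #14, #11 don't count).
Remaining: 9 − 2 = 7.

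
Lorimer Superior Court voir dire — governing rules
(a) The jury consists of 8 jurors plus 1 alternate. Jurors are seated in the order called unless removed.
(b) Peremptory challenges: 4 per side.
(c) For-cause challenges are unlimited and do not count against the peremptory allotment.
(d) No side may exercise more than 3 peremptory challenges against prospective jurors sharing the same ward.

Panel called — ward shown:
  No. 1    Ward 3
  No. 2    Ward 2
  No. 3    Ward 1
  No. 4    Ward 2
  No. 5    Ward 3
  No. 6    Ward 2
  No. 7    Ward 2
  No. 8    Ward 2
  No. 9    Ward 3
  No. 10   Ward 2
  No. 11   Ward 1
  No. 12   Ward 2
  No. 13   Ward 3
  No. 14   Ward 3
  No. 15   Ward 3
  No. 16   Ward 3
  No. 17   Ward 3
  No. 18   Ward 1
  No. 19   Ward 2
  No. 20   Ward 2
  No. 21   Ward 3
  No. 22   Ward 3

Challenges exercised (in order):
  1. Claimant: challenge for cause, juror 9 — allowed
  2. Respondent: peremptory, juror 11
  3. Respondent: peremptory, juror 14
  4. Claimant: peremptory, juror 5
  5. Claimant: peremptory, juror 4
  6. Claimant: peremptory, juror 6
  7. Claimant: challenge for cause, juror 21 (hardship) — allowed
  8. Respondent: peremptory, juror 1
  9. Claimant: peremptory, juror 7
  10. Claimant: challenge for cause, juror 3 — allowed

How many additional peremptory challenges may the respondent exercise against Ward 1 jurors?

Respondent peremptories so far: #11, #14, #1 — 3 of 4 used, 1 left overall.
Against Ward 1: #11 — 1 used; per-ward cap 3 leaves 2.
Binding limit: min(1, 2) = 1.

1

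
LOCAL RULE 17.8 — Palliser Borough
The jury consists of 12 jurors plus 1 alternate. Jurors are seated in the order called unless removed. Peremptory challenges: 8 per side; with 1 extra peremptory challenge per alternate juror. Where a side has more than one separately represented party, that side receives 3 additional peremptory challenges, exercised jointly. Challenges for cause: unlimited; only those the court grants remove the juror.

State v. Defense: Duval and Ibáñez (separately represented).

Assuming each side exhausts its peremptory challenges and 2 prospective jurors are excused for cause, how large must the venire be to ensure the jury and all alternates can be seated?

Seats to fill: 12 + 1 alternates = 13.
Peremptories — State: 8 + 1×1 = 9; Defense: 8 + 1×1 + 3 = 12; total 21.
For-cause removals: 2.
Minimum venire: 13 + 21 + 2 = 36.

36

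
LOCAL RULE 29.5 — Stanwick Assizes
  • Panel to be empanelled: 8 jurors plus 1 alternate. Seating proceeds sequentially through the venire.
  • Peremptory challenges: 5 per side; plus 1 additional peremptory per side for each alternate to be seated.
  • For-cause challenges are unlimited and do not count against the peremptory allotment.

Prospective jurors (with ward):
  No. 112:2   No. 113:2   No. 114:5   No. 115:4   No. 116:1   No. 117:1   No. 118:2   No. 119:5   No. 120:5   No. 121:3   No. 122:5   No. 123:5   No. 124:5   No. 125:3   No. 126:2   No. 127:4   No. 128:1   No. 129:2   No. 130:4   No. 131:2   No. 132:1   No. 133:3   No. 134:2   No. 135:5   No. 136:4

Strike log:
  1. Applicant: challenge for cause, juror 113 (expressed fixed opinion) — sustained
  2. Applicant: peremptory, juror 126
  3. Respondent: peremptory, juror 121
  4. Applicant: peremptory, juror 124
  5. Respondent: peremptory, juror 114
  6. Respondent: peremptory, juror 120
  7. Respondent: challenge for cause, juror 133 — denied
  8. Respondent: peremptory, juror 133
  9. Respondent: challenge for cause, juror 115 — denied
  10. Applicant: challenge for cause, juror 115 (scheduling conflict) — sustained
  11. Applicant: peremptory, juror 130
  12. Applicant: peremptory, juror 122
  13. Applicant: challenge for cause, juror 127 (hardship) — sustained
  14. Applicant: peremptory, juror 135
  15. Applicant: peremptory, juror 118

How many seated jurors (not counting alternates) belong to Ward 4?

0

Removed: #113, #114, #115, #118, #120, #121, #122, #124, #126, #127, #130, #133, #135.
Seated jurors 1–8: #112, #116, #117, #119, #123, #125, #128, #129 (alternates #131 not counted).
None of those are in Ward 4 → 0.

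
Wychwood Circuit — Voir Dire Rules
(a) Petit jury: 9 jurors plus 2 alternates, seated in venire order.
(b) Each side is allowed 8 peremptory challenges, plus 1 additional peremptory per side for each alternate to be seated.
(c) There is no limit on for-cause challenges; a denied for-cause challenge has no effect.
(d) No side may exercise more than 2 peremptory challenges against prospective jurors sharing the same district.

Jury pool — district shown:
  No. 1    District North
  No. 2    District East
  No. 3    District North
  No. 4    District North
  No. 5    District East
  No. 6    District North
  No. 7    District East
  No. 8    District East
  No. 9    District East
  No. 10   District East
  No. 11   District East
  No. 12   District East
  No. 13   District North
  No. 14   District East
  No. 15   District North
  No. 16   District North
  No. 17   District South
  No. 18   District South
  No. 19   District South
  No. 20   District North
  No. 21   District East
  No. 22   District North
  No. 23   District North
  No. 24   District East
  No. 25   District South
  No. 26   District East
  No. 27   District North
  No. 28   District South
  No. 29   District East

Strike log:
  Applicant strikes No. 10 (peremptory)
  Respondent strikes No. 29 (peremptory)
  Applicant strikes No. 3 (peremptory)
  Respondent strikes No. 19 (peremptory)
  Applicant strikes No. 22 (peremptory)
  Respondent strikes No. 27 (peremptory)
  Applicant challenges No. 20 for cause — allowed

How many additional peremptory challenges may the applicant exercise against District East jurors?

Applicant peremptories so far: #10, #3, #22 — 3 of 10 used, 7 left overall.
Against District East: #10 — 1 used; per-district cap 2 leaves 1.
Binding limit: min(7, 1) = 1.

1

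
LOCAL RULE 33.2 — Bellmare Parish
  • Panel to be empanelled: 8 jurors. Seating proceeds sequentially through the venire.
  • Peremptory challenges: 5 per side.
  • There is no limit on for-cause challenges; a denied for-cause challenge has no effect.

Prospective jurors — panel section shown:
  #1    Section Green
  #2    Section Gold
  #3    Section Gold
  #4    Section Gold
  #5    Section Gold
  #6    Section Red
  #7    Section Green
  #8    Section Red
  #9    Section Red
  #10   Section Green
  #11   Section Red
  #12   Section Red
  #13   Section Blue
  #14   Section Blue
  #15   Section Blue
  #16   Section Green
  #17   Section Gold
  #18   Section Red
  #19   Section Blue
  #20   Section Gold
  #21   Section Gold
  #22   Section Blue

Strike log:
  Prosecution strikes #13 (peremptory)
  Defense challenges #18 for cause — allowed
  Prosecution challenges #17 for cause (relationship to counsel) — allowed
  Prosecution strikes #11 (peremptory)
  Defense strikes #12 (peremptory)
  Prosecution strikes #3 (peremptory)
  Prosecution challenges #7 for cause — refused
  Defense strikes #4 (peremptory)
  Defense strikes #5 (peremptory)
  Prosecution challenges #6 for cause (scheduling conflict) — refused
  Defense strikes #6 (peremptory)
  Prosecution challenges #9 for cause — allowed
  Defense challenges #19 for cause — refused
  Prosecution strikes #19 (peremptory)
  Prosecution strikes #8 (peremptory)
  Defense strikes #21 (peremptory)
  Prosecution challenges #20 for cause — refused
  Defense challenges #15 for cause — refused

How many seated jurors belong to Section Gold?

Removed: #3, #4, #5, #6, #8, #9, #11, #12, #13, #17, #18, #19, #21.
Seated jurors 1–8: #1, #2, #7, #10, #14, #15, #16, #20.
Of those, in Section Gold: #2, #20 → 2.

2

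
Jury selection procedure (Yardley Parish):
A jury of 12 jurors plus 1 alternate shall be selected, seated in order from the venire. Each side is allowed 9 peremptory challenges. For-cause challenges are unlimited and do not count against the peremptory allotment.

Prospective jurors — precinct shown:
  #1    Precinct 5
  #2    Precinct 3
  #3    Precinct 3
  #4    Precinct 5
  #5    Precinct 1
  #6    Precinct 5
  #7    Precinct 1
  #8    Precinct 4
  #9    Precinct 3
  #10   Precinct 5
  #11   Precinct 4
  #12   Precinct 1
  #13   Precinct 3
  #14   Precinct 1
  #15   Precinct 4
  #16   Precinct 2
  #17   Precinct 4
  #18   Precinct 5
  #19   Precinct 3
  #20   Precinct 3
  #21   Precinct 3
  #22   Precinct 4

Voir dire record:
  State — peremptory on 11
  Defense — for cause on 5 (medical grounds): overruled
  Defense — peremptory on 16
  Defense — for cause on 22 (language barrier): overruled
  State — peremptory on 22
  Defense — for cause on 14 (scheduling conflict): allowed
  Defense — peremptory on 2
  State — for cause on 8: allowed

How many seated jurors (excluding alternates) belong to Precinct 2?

0

Removed: #2, #8, #11, #14, #16, #22.
Seated jurors 1–12: #1, #3, #4, #5, #6, #7, #9, #10, #12, #13, #15, #17 (alternates #18 not counted).
None of those are in Precinct 2 → 0.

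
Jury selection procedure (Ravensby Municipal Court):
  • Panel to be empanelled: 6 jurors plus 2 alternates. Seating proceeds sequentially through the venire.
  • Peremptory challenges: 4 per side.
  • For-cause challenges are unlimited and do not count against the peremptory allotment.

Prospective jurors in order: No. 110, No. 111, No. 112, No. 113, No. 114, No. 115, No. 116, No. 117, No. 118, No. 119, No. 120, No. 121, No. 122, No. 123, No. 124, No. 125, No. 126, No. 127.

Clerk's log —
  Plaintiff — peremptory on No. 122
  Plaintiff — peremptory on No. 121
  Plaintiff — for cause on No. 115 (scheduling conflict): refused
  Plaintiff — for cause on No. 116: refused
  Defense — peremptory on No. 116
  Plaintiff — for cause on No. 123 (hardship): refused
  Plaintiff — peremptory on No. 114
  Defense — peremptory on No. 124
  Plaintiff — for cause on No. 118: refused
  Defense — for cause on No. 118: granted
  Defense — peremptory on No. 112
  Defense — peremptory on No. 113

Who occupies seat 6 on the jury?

Removed: #112, #113, #114, #116, #118, #121, #122, #124. (#115, #123 stay — for-cause denied.)
Filling seats in venire order through position 6: #110, #111, #115, #117, #119, #120.
So seat 6 is #120.

120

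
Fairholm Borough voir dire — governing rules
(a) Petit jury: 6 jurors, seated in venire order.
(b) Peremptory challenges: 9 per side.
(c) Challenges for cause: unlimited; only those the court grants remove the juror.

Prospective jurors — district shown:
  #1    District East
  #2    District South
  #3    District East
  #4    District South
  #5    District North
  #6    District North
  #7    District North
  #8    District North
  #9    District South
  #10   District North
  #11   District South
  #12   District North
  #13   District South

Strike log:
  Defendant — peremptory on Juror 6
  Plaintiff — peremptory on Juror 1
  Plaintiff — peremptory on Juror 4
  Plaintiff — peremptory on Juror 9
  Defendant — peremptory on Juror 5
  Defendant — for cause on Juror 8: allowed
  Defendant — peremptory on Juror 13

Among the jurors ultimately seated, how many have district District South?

2

Removed: #1, #4, #5, #6, #8, #9, #13.
Seated jurors 1–6: #2, #3, #7, #10, #11, #12.
Of those, in District South: #2, #11 → 2.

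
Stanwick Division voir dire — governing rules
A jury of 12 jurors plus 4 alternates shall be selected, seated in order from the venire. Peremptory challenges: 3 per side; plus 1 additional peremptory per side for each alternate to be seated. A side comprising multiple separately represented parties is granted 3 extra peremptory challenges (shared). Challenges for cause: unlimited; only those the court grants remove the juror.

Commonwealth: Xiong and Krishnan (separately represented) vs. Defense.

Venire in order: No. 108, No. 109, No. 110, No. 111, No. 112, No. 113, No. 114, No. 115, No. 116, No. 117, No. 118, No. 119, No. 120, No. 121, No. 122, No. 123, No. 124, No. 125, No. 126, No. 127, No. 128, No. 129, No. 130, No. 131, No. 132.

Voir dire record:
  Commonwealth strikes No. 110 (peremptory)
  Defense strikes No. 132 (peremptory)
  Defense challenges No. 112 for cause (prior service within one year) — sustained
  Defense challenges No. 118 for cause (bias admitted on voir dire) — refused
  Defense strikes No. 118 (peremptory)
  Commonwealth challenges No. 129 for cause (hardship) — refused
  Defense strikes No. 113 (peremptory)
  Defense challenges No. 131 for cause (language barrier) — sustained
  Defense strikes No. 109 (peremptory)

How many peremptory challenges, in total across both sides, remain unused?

12

Commonwealth allotment: 3 base + 1 × 4 alternates + 3 multi-party = 10. Defense allotment: 3 base + 1 × 4 alternates = 7.
Commonwealth peremptories used: #110 — 1 (the for-cause on #129 doesn't count).
Defense peremptories used: #132, #118, #113, #109 — 4 (for-cause on #112, #118, #131 don't count).
Remaining: (10 − 1) + (7 − 4) = 12.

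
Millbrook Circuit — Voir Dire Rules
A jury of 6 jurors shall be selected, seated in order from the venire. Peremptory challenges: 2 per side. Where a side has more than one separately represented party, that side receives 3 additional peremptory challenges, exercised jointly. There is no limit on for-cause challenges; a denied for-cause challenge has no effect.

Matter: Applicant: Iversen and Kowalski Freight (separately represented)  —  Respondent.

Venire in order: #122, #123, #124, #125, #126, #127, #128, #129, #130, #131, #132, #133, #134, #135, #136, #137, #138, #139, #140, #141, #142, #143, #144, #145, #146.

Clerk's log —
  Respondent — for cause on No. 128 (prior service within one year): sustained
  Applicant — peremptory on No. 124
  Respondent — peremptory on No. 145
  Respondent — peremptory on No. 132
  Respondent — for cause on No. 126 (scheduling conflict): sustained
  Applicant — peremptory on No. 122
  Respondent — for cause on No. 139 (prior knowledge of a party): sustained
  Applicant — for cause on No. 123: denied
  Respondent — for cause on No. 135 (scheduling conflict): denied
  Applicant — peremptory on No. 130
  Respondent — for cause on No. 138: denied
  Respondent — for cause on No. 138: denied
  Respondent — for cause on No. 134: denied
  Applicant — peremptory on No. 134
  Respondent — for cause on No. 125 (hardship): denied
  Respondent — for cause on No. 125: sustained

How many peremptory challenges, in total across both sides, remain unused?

1

Applicant allotment: 2 base + 3 multi-party = 5. Respondent allotment: 2.
Applicant peremptories used: #124, #122, #130, #134 — 4 (the for-cause on #123 doesn't count).
Respondent peremptories used: #145, #132 — 2 (for-cause on #128, #126, #139, #135, #138, #138, #134, #125, #125 don't count).
Remaining: (5 − 4) + (2 − 2) = 1.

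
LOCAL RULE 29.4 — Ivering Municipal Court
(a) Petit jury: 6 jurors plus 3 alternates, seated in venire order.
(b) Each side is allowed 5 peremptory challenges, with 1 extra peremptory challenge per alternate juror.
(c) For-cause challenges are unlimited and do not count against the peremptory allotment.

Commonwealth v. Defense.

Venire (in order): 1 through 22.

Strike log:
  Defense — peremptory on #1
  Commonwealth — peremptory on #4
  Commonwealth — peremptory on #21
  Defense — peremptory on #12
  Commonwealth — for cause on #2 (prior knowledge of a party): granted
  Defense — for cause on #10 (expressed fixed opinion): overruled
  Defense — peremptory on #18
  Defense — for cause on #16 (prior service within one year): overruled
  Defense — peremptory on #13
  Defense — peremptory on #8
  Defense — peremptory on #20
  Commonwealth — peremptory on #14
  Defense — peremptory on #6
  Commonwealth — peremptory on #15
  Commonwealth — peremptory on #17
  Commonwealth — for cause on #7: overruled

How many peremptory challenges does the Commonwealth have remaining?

3

Commonwealth allotment: 5 base + 1 × 3 alternates = 8.
Commonwealth peremptories used: #4, #21, #14, #15, #17 — 5 (for-cause on #2, #7 don't count).
Remaining: 8 − 5 = 3.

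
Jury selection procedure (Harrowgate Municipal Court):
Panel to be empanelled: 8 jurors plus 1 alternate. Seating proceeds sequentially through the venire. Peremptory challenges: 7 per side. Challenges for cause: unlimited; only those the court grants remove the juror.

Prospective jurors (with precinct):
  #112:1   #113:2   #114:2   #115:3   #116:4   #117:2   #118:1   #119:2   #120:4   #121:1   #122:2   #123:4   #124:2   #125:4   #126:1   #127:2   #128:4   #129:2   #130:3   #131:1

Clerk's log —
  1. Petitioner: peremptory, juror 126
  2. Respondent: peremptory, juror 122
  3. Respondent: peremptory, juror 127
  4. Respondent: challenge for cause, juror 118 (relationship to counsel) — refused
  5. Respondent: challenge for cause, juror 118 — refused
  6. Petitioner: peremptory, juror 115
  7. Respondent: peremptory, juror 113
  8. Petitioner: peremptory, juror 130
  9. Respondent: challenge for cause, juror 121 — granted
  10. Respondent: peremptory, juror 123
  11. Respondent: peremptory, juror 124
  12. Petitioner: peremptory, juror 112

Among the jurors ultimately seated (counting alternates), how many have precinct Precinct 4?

Removed: #112, #113, #115, #121, #122, #123, #124, #126, #127, #130.
Seated (9 incl. alternates): #114, #116, #117, #118, #119, #120, #125, #128, #129.
Of those, in Precinct 4: #116, #120, #125, #128 → 4.

4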